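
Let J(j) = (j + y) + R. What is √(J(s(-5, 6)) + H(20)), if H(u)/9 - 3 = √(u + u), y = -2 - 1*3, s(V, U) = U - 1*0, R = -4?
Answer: √(24 + 18*√10) ≈ 8.9956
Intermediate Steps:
s(V, U) = U (s(V, U) = U + 0 = U)
y = -5 (y = -2 - 3 = -5)
H(u) = 27 + 9*√2*√u (H(u) = 27 + 9*√(u + u) = 27 + 9*√(2*u) = 27 + 9*(√2*√u) = 27 + 9*√2*√u)
J(j) = -9 + j (J(j) = (j - 5) - 4 = (-5 + j) - 4 = -9 + j)
√(J(s(-5, 6)) + H(20)) = √((-9 + 6) + (27 + 9*√2*√20)) = √(-3 + (27 + 9*√2*(2*√5))) = √(-3 + (27 + 18*√10)) = √(24 + 18*√10)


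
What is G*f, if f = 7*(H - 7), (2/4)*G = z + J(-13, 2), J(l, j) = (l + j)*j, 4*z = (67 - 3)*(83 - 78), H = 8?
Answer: 812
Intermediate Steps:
z = 80 (z = ((67 - 3)*(83 - 78))/4 = (64*5)/4 = (¼)*320 = 80)
J(l, j) = j*(j + l) (J(l, j) = (j + l)*j = j*(j + l))
G = 116 (G = 2*(80 + 2*(2 - 13)) = 2*(80 + 2*(-11)) = 2*(80 - 22) = 2*58 = 116)
f = 7 (f = 7*(8 - 7) = 7*1 = 7)
G*f = 116*7 = 812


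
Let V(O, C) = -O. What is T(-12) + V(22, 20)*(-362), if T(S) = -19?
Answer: 7945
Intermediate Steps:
T(-12) + V(22, 20)*(-362) = -19 - 1*22*(-362) = -19 - 22*(-362) = -19 + 7964 = 7945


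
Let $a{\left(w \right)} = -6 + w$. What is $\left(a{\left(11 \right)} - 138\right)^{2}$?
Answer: $17689$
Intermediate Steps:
$\left(a{\left(11 \right)} - 138\right)^{2} = \left(\left(-6 + 11\right) - 138\right)^{2} = \left(5 - 138\right)^{2} = \left(-133\right)^{2} = 17689$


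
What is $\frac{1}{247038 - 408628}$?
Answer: $- \frac{1}{161590} \approx -6.1885 \cdot 10^{-6}$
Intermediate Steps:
$\frac{1}{247038 - 408628} = \frac{1}{-161590} = - \frac{1}{161590}$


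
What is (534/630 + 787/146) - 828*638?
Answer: -8098191491/15330 ≈ -5.2826e+5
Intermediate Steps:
(534/630 + 787/146) - 828*638 = (534*(1/630) + 787*(1/146)) - 528264 = (89/105 + 787/146) - 528264 = 95629/15330 - 528264 = -8098191491/15330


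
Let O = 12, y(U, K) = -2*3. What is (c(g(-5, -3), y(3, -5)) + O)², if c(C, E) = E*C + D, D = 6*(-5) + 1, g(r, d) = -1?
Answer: 121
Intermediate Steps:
D = -29 (D = -30 + 1 = -29)
y(U, K) = -6
c(C, E) = -29 + C*E (c(C, E) = E*C - 29 = C*E - 29 = -29 + C*E)
(c(g(-5, -3), y(3, -5)) + O)² = ((-29 - 1*(-6)) + 12)² = ((-29 + 6) + 12)² = (-23 + 12)² = (-11)² = 121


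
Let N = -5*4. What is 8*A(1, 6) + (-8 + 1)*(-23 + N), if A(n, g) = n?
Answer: 309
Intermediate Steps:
N = -20
8*A(1, 6) + (-8 + 1)*(-23 + N) = 8*1 + (-8 + 1)*(-23 - 20) = 8 - 7*(-43) = 8 + 301 = 309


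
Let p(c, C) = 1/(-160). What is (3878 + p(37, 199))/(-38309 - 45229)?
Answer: -620479/13366080 ≈ -0.046422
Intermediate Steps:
p(c, C) = -1/160
(3878 + p(37, 199))/(-38309 - 45229) = (3878 - 1/160)/(-38309 - 45229) = (620479/160)/(-83538) = (620479/160)*(-1/83538) = -620479/13366080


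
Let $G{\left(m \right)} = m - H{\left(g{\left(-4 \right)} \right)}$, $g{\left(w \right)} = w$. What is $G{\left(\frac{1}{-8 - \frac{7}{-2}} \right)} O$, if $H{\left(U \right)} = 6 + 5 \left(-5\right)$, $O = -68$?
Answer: $- \frac{11492}{9} \approx -1276.9$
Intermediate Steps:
$H{\left(U \right)} = -19$ ($H{\left(U \right)} = 6 - 25 = -19$)
$G{\left(m \right)} = 19 + m$ ($G{\left(m \right)} = m - -19 = m + 19 = 19 + m$)
$G{\left(\frac{1}{-8 - \frac{7}{-2}} \right)} O = \left(19 + \frac{1}{-8 - \frac{7}{-2}}\right) \left(-68\right) = \left(19 + \frac{1}{-8 - - \frac{7}{2}}\right) \left(-68\right) = \left(19 + \frac{1}{-8 + \frac{7}{2}}\right) \left(-68\right) = \left(19 + \frac{1}{- \frac{9}{2}}\right) \left(-68\right) = \left(19 - \frac{2}{9}\right) \left(-68\right) = \frac{169}{9} \left(-68\right) = - \frac{11492}{9}$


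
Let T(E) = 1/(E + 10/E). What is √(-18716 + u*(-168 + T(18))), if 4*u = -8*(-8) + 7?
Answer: 5*I*√96817415/334 ≈ 147.3*I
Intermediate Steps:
u = 71/4 (u = (-8*(-8) + 7)/4 = (64 + 7)/4 = (¼)*71 = 71/4 ≈ 17.750)
√(-18716 + u*(-168 + T(18))) = √(-18716 + 71*(-168 + 18/(10 + 18²))/4) = √(-18716 + 71*(-168 + 18/(10 + 324))/4) = √(-18716 + 71*(-168 + 18/334)/4) = √(-18716 + 71*(-168 + 18*(1/334))/4) = √(-18716 + 71*(-168 + 9/167)/4) = √(-18716 + (71/4)*(-28047/167)) = √(-18716 - 1991337/668) = √(-14493625/668) = 5*I*√96817415/334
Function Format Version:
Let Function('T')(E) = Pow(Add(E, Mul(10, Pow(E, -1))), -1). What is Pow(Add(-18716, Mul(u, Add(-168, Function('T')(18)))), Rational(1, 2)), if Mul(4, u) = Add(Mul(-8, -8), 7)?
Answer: Mul(Rational(5, 334), I, Pow(96817415, Rational(1, 2))) ≈ Mul(147.30, I)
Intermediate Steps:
u = Rational(71, 4) (u = Mul(Rational(1, 4), Add(Mul(-8, -8), 7)) = Mul(Rational(1, 4), Add(64, 7)) = Mul(Rational(1, 4), 71) = Rational(71, 4) ≈ 17.750)
Pow(Add(-18716, Mul(u, Add(-168, Function('T')(18)))), Rational(1, 2)) = Pow(Add(-18716, Mul(Rational(71, 4), Add(-168, Mul(18, Pow(Add(10, Pow(18, 2)), -1))))), Rational(1, 2)) = Pow(Add(-18716, Mul(Rational(71, 4), Add(-168, Mul(18, Pow(Add(10, 324), -1))))), Rational(1, 2)) = Pow(Add(-18716, Mul(Rational(71, 4), Add(-168, Mul(18, Pow(334, -1))))), Rational(1, 2)) = Pow(Add(-18716, Mul(Rational(71, 4), Add(-168, Mul(18, Rational(1, 334))))), Rational(1, 2)) = Pow(Add(-18716, Mul(Rational(71, 4), Add(-168, Rational(9, 167)))), Rational(1, 2)) = Pow(Add(-18716, Mul(Rational(71, 4), Rational(-28047, 167))), Rational(1, 2)) = Pow(Add(-18716, Rational(-1991337, 668)), Rational(1, 2)) = Pow(Rational(-14493625, 668), Rational(1, 2)) = Mul(Rational(5, 334), I, Pow(96817415, Rational(1, 2)))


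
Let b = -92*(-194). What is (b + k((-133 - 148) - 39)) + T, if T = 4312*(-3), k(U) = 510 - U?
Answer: 5742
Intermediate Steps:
b = 17848
T = -12936
(b + k((-133 - 148) - 39)) + T = (17848 + (510 - ((-133 - 148) - 39))) - 12936 = (17848 + (510 - (-281 - 39))) - 12936 = (17848 + (510 - 1*(-320))) - 12936 = (17848 + (510 + 320)) - 12936 = (17848 + 830) - 12936 = 18678 - 12936 = 5742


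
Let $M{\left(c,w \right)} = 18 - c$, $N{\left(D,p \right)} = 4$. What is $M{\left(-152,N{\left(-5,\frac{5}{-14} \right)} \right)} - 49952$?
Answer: $-49782$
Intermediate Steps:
$M{\left(-152,N{\left(-5,\frac{5}{-14} \right)} \right)} - 49952 = \left(18 - -152\right) - 49952 = \left(18 + 152\right) - 49952 = 170 - 49952 = -49782$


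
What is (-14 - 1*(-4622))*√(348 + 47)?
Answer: 4608*√395 ≈ 91582.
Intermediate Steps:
(-14 - 1*(-4622))*√(348 + 47) = (-14 + 4622)*√395 = 4608*√395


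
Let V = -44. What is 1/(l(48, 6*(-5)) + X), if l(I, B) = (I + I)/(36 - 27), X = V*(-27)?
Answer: 3/3596 ≈ 0.00083426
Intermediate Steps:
X = 1188 (X = -44*(-27) = 1188)
l(I, B) = 2*I/9 (l(I, B) = (2*I)/9 = (2*I)*(⅑) = 2*I/9)
1/(l(48, 6*(-5)) + X) = 1/((2/9)*48 + 1188) = 1/(32/3 + 1188) = 1/(3596/3) = 3/3596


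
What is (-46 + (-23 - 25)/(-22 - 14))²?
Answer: 17956/9 ≈ 1995.1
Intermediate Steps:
(-46 + (-23 - 25)/(-22 - 14))² = (-46 - 48/(-36))² = (-46 - 48*(-1/36))² = (-46 + 4/3)² = (-134/3)² = 17956/9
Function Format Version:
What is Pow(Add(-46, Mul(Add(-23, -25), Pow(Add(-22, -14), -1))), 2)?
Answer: Rational(17956, 9) ≈ 1995.1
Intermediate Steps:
Pow(Add(-46, Mul(Add(-23, -25), Pow(Add(-22, -14), -1))), 2) = Pow(Add(-46, Mul(-48, Pow(-36, -1))), 2) = Pow(Add(-46, Mul(-48, Rational(-1, 36))), 2) = Pow(Add(-46, Rational(4, 3)), 2) = Pow(Rational(-134, 3), 2) = Rational(17956, 9)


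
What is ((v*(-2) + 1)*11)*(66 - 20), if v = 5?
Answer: -4554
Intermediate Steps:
((v*(-2) + 1)*11)*(66 - 20) = ((5*(-2) + 1)*11)*(66 - 20) = ((-10 + 1)*11)*46 = -9*11*46 = -99*46 = -4554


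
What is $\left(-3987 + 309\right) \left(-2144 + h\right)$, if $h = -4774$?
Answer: $25444404$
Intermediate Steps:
$\left(-3987 + 309\right) \left(-2144 + h\right) = \left(-3987 + 309\right) \left(-2144 - 4774\right) = \left(-3678\right) \left(-6918\right) = 25444404$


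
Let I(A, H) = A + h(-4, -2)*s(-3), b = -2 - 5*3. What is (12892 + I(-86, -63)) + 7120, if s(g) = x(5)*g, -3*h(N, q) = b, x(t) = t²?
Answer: 19501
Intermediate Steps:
b = -17 (b = -2 - 15 = -17)
h(N, q) = 17/3 (h(N, q) = -⅓*(-17) = 17/3)
s(g) = 25*g (s(g) = 5²*g = 25*g)
I(A, H) = -425 + A (I(A, H) = A + 17*(25*(-3))/3 = A + (17/3)*(-75) = A - 425 = -425 + A)
(12892 + I(-86, -63)) + 7120 = (12892 + (-425 - 86)) + 7120 = (12892 - 511) + 7120 = 12381 + 7120 = 19501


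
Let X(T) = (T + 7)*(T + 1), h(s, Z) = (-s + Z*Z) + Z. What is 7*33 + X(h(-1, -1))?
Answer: 247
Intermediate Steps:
h(s, Z) = Z + Z² - s (h(s, Z) = (-s + Z²) + Z = (Z² - s) + Z = Z + Z² - s)
X(T) = (1 + T)*(7 + T) (X(T) = (7 + T)*(1 + T) = (1 + T)*(7 + T))
7*33 + X(h(-1, -1)) = 7*33 + (7 + (-1 + (-1)² - 1*(-1))² + 8*(-1 + (-1)² - 1*(-1))) = 231 + (7 + (-1 + 1 + 1)² + 8*(-1 + 1 + 1)) = 231 + (7 + 1² + 8*1) = 231 + (7 + 1 + 8) = 231 + 16 = 247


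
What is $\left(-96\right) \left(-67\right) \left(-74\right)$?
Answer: $-475968$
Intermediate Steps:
$\left(-96\right) \left(-67\right) \left(-74\right) = 6432 \left(-74\right) = -475968$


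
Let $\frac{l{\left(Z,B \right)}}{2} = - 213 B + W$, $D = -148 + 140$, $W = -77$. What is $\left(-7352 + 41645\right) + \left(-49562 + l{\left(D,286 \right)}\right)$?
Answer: $-137259$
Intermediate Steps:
$D = -8$
$l{\left(Z,B \right)} = -154 - 426 B$ ($l{\left(Z,B \right)} = 2 \left(- 213 B - 77\right) = 2 \left(-77 - 213 B\right) = -154 - 426 B$)
$\left(-7352 + 41645\right) + \left(-49562 + l{\left(D,286 \right)}\right) = \left(-7352 + 41645\right) - 171552 = 34293 - 171552 = -137259$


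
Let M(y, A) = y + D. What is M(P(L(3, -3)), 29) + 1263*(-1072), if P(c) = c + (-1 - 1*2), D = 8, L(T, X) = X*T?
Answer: -1353940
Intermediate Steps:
L(T, X) = T*X
P(c) = -3 + c (P(c) = c + (-1 - 2) = c - 3 = -3 + c)
M(y, A) = 8 + y (M(y, A) = y + 8 = 8 + y)
M(P(L(3, -3)), 29) + 1263*(-1072) = (8 + (-3 + 3*(-3))) + 1263*(-1072) = (8 + (-3 - 9)) - 1353936 = (8 - 12) - 1353936 = -4 - 1353936 = -1353940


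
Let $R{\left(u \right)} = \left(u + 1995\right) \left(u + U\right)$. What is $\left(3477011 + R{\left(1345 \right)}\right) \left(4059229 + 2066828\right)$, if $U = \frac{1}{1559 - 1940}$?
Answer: $\frac{6200190766120869}{127} \approx 4.882 \cdot 10^{13}$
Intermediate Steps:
$U = - \frac{1}{381}$ ($U = \frac{1}{-381} = - \frac{1}{381} \approx -0.0026247$)
$R{\left(u \right)} = \left(1995 + u\right) \left(- \frac{1}{381} + u\right)$ ($R{\left(u \right)} = \left(u + 1995\right) \left(u - \frac{1}{381}\right) = \left(1995 + u\right) \left(- \frac{1}{381} + u\right)$)
$\left(3477011 + R{\left(1345 \right)}\right) \left(4059229 + 2066828\right) = \left(3477011 + \left(- \frac{665}{127} + 1345^{2} + \frac{760094}{381} \cdot 1345\right)\right) \left(4059229 + 2066828\right) = \left(3477011 + \left(- \frac{665}{127} + 1809025 + \frac{1022326430}{381}\right)\right) 6126057 = \left(3477011 + \frac{1711562960}{381}\right) 6126057 = \frac{3036304151}{381} \cdot 6126057 = \frac{6200190766120869}{127}$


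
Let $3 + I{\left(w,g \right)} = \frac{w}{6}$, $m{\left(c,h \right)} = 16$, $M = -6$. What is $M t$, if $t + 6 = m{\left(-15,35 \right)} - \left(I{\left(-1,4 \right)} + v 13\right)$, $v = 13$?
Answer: $935$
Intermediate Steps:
$I{\left(w,g \right)} = -3 + \frac{w}{6}$
$t = - \frac{935}{6}$ ($t = -6 - \left(-19 + 169 - \frac{1}{6}\right) = -6 + \left(16 - \left(\left(-3 - \frac{1}{6}\right) + 169\right)\right) = -6 + \left(16 - \left(- \frac{19}{6} + 169\right)\right) = -6 + \left(16 - \frac{995}{6}\right) = -6 - \frac{899}{6} = - \frac{935}{6} \approx -155.83$)
$M t = \left(-6\right) \left(- \frac{935}{6}\right) = 935$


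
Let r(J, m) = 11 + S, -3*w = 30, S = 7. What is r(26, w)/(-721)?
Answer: -18/721 ≈ -0.024965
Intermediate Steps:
w = -10 (w = -1/3*30 = -10)
r(J, m) = 18 (r(J, m) = 11 + 7 = 18)
r(26, w)/(-721) = 18/(-721) = 18*(-1/721) = -18/721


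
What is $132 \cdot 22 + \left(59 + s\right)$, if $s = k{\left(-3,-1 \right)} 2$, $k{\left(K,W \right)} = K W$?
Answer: $2969$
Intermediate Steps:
$s = 6$ ($s = \left(-3\right) \left(-1\right) 2 = 3 \cdot 2 = 6$)
$132 \cdot 22 + \left(59 + s\right) = 132 \cdot 22 + \left(59 + 6\right) = 2904 + 65 = 2969$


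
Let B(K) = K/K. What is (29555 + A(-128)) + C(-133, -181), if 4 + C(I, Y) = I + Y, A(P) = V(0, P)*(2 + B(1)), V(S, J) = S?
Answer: 29237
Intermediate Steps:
B(K) = 1
A(P) = 0 (A(P) = 0*(2 + 1) = 0*3 = 0)
C(I, Y) = -4 + I + Y (C(I, Y) = -4 + (I + Y) = -4 + I + Y)
(29555 + A(-128)) + C(-133, -181) = (29555 + 0) + (-4 - 133 - 181) = 29555 - 318 = 29237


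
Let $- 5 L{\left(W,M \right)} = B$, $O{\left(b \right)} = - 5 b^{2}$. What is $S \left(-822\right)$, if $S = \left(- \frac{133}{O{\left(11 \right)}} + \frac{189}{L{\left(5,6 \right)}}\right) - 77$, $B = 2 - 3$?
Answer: $- \frac{431774406}{605} \approx -7.1368 \cdot 10^{5}$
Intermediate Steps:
$B = -1$
$L{\left(W,M \right)} = \frac{1}{5}$ ($L{\left(W,M \right)} = \left(- \frac{1}{5}\right) \left(-1\right) = \frac{1}{5}$)
$S = \frac{525273}{605}$ ($S = \left(- \frac{133}{\left(-5\right) 11^{2}} + 189 \frac{1}{\frac{1}{5}}\right) - 77 = \left(- \frac{133}{\left(-5\right) 121} + 189 \cdot 5\right) - 77 = \left(- \frac{133}{-605} + 945\right) - 77 = \left(\left(-133\right) \left(- \frac{1}{605}\right) + 945\right) - 77 = \left(\frac{133}{605} + 945\right) - 77 = \frac{571858}{605} - 77 = \frac{525273}{605} \approx 868.22$)
$S \left(-822\right) = \frac{525273}{605} \left(-822\right) = - \frac{431774406}{605}$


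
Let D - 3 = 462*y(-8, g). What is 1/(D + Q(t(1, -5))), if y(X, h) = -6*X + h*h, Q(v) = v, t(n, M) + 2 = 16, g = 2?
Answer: 1/24041 ≈ 4.1596e-5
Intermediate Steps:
t(n, M) = 14 (t(n, M) = -2 + 16 = 14)
y(X, h) = h² - 6*X (y(X, h) = -6*X + h² = h² - 6*X)
D = 24027 (D = 3 + 462*(2² - 6*(-8)) = 3 + 462*(4 + 48) = 3 + 462*52 = 3 + 24024 = 24027)
1/(D + Q(t(1, -5))) = 1/(24027 + 14) = 1/24041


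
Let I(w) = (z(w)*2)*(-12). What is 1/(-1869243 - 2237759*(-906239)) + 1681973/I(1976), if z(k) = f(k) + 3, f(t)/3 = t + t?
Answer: -3130089003194151739/529659757756603224 ≈ -5.9096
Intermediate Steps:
f(t) = 6*t (f(t) = 3*(t + t) = 3*(2*t) = 6*t)
z(k) = 3 + 6*k (z(k) = 6*k + 3 = 3 + 6*k)
I(w) = -72 - 144*w (I(w) = ((3 + 6*w)*2)*(-12) = (6 + 12*w)*(-12) = -72 - 144*w)
1/(-1869243 - 2237759*(-906239)) + 1681973/I(1976) = 1/(-1869243 - 2237759*(-906239)) + 1681973/(-72 - 144*1976) = -1/906239/(-4107002) + 1681973/(-72 - 284544) = -1/4107002*(-1/906239) + 1681973/(-284616) = 1/3721925385478 + 1681973*(-1/284616) = 1/3721925385478 - 1681973/284616 = -3130089003194151739/529659757756603224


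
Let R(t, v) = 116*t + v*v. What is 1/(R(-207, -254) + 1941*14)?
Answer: 1/67678 ≈ 1.4776e-5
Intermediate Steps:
R(t, v) = v² + 116*t (R(t, v) = 116*t + v² = v² + 116*t)
1/(R(-207, -254) + 1941*14) = 1/(((-254)² + 116*(-207)) + 1941*14) = 1/((64516 - 24012) + 27174) = 1/(40504 + 27174) = 1/67678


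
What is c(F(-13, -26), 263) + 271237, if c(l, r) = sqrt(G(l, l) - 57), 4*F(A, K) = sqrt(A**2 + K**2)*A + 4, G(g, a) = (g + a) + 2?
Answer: 271237 + sqrt(-212 - 338*sqrt(5))/2 ≈ 2.7124e+5 + 15.555*I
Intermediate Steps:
G(g, a) = 2 + a + g (G(g, a) = (a + g) + 2 = 2 + a + g)
F(A, K) = 1 + A*sqrt(A**2 + K**2)/4 (F(A, K) = (sqrt(A**2 + K**2)*A + 4)/4 = (A*sqrt(A**2 + K**2) + 4)/4 = (4 + A*sqrt(A**2 + K**2))/4 = 1 + A*sqrt(A**2 + K**2)/4)
c(l, r) = sqrt(-55 + 2*l) (c(l, r) = sqrt((2 + l + l) - 57) = sqrt((2 + 2*l) - 57) = sqrt(-55 + 2*l))
c(F(-13, -26), 263) + 271237 = sqrt(-55 + 2*(1 + (1/4)*(-13)*sqrt((-13)**2 + (-26)**2))) + 271237 = sqrt(-55 + 2*(1 + (1/4)*(-13)*sqrt(169 + 676))) + 271237 = sqrt(-55 + 2*(1 + (1/4)*(-13)*sqrt(845))) + 271237 = sqrt(-55 + 2*(1 + (1/4)*(-13)*(13*sqrt(5)))) + 271237 = sqrt(-55 + 2*(1 - 169*sqrt(5)/4)) + 271237 = sqrt(-55 + (2 - 169*sqrt(5)/2)) + 271237 = sqrt(-53 - 169*sqrt(5)/2) + 271237 = 271237 + sqrt(-53 - 169*sqrt(5)/2)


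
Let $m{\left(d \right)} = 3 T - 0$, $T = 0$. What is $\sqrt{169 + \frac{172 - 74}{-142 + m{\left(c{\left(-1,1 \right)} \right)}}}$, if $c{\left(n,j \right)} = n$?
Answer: $\frac{5 \sqrt{33938}}{71} \approx 12.973$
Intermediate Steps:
$m{\left(d \right)} = 0$ ($m{\left(d \right)} = 3 \cdot 0 - 0 = 0 + \left(-2 + 2\right) = 0 + 0 = 0$)
$\sqrt{169 + \frac{172 - 74}{-142 + m{\left(c{\left(-1,1 \right)} \right)}}} = \sqrt{169 + \frac{172 - 74}{-142 + 0}} = \sqrt{169 + \frac{98}{-142}} = \sqrt{169 + 98 \left(- \frac{1}{142}\right)} = \sqrt{169 - \frac{49}{71}} = \sqrt{\frac{11950}{71}} = \frac{5 \sqrt{33938}}{71}$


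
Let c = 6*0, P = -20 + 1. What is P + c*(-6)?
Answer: -19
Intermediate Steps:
P = -19
c = 0
P + c*(-6) = -19 + 0*(-6) = -19 + 0 = -19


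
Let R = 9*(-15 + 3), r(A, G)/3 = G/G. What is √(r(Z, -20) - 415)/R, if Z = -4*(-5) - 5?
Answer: -I*√103/54 ≈ -0.18794*I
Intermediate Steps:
Z = 15 (Z = 20 - 5 = 15)
r(A, G) = 3 (r(A, G) = 3*(G/G) = 3*1 = 3)
R = -108 (R = 9*(-12) = -108)
√(r(Z, -20) - 415)/R = √(3 - 415)/(-108) = √(-412)*(-1/108) = (2*I*√103)*(-1/108) = -I*√103/54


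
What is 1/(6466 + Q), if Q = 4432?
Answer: 1/10898 ≈ 9.1760e-5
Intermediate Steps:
1/(6466 + Q) = 1/(6466 + 4432) = 1/10898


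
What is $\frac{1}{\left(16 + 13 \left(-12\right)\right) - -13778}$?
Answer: $\frac{1}{13638} \approx 7.3325 \cdot 10^{-5}$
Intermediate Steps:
$\frac{1}{\left(16 + 13 \left(-12\right)\right) - -13778} = \frac{1}{\left(16 - 156\right) + 13778} = \frac{1}{-140 + 13778} = \frac{1}{13638}$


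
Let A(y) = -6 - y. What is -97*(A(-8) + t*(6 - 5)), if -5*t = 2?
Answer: -776/5 ≈ -155.20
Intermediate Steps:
t = -⅖ (t = -⅕*2 = -⅖ ≈ -0.40000)
-97*(A(-8) + t*(6 - 5)) = -97*((-6 - 1*(-8)) - 2*(6 - 5)/5) = -97*((-6 + 8) - ⅖*1) = -97*(2 - ⅖) = -97*8/5 = -776/5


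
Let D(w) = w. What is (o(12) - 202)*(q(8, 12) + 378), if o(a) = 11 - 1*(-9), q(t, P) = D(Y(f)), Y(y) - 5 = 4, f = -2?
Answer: -70434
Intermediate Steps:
Y(y) = 9 (Y(y) = 5 + 4 = 9)
q(t, P) = 9
o(a) = 20 (o(a) = 11 + 9 = 20)
(o(12) - 202)*(q(8, 12) + 378) = (20 - 202)*(9 + 378) = -182*387 = -70434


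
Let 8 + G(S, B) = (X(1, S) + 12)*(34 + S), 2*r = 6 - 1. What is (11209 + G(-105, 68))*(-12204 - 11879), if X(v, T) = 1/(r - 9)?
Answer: -3243474357/13 ≈ -2.4950e+8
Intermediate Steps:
r = 5/2 (r = (6 - 1)/2 = (1/2)*5 = 5/2 ≈ 2.5000)
X(v, T) = -2/13 (X(v, T) = 1/(5/2 - 9) = 1/(-13/2) = -2/13)
G(S, B) = 5132/13 + 154*S/13 (G(S, B) = -8 + (-2/13 + 12)*(34 + S) = -8 + 154*(34 + S)/13 = -8 + (5236/13 + 154*S/13) = 5132/13 + 154*S/13)
(11209 + G(-105, 68))*(-12204 - 11879) = (11209 + (5132/13 + (154/13)*(-105)))*(-12204 - 11879) = (11209 + (5132/13 - 16170/13))*(-24083) = (11209 - 11038/13)*(-24083) = (134679/13)*(-24083) = -3243474357/13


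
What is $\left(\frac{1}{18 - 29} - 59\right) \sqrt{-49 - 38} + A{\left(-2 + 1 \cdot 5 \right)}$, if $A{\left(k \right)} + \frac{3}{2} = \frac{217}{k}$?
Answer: $\frac{425}{6} - \frac{650 i \sqrt{87}}{11} \approx 70.833 - 551.16 i$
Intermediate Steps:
$A{\left(k \right)} = - \frac{3}{2} + \frac{217}{k}$
$\left(\frac{1}{18 - 29} - 59\right) \sqrt{-49 - 38} + A{\left(-2 + 1 \cdot 5 \right)} = \left(\frac{1}{18 - 29} - 59\right) \sqrt{-49 - 38} - \left(\frac{3}{2} - \frac{217}{-2 + 1 \cdot 5}\right) = \left(\frac{1}{-11} - 59\right) \sqrt{-87} - \left(\frac{3}{2} - \frac{217}{-2 + 5}\right) = \left(- \frac{1}{11} - 59\right) i \sqrt{87} - \left(\frac{3}{2} - \frac{217}{3}\right) = - \frac{650 i \sqrt{87}}{11} + \left(- \frac{3}{2} + 217 \cdot \frac{1}{3}\right) = - \frac{650 i \sqrt{87}}{11} + \left(- \frac{3}{2} + \frac{217}{3}\right) = - \frac{650 i \sqrt{87}}{11} + \frac{425}{6} = \frac{425}{6} - \frac{650 i \sqrt{87}}{11}$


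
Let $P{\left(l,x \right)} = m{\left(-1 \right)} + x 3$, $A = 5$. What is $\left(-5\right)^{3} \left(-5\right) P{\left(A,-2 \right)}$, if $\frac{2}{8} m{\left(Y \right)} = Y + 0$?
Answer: $-6250$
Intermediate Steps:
$m{\left(Y \right)} = 4 Y$ ($m{\left(Y \right)} = 4 \left(Y + 0\right) = 4 Y$)
$P{\left(l,x \right)} = -4 + 3 x$ ($P{\left(l,x \right)} = 4 \left(-1\right) + x 3 = -4 + 3 x$)
$\left(-5\right)^{3} \left(-5\right) P{\left(A,-2 \right)} = \left(-5\right)^{3} \left(-5\right) \left(-4 + 3 \left(-2\right)\right) = \left(-125\right) \left(-5\right) \left(-4 - 6\right) = 625 \left(-10\right) = -6250$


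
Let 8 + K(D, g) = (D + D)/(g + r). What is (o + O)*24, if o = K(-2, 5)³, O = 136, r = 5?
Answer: -1370112/125 ≈ -10961.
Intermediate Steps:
K(D, g) = -8 + 2*D/(5 + g) (K(D, g) = -8 + (D + D)/(g + 5) = -8 + (2*D)/(5 + g) = -8 + 2*D/(5 + g))
o = -74088/125 (o = (2*(-20 - 2 - 4*5)/(5 + 5))³ = (2*(-20 - 2 - 20)/10)³ = (2*(⅒)*(-42))³ = (-42/5)³ = -74088/125 ≈ -592.70)
(o + O)*24 = (-74088/125 + 136)*24 = -57088/125*24 = -1370112/125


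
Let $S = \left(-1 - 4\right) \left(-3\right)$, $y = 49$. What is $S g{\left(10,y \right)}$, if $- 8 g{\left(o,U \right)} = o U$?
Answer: $- \frac{3675}{4} \approx -918.75$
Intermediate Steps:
$S = 15$ ($S = \left(-5\right) \left(-3\right) = 15$)
$g{\left(o,U \right)} = - \frac{U o}{8}$ ($g{\left(o,U \right)} = - \frac{o U}{8} = - \frac{U o}{8}$)
$S g{\left(10,y \right)} = 15 \left(\left(- \frac{1}{8}\right) 49 \cdot 10\right) = 15 \left(- \frac{245}{4}\right) = - \frac{3675}{4}$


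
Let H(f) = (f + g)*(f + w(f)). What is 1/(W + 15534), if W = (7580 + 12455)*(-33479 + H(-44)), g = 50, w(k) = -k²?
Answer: -1/908752031 ≈ -1.1004e-9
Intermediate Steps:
H(f) = (50 + f)*(f - f²) (H(f) = (f + 50)*(f - f²) = (50 + f)*(f - f²))
W = -908767565 (W = (7580 + 12455)*(-33479 - 44*(50 - 1*(-44)² - 49*(-44))) = 20035*(-33479 - 44*(50 - 1*1936 + 2156)) = 20035*(-33479 - 44*(50 - 1936 + 2156)) = 20035*(-33479 - 44*270) = 20035*(-33479 - 11880) = 20035*(-45359) = -908767565)
1/(W + 15534) = 1/(-908767565 + 15534) = 1/(-908752031) = -1/908752031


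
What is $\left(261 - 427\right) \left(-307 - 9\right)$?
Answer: $52456$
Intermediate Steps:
$\left(261 - 427\right) \left(-307 - 9\right) = \left(-166\right) \left(-316\right) = 52456$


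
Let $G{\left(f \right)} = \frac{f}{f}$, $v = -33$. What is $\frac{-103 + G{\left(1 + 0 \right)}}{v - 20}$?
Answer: $\frac{102}{53} \approx 1.9245$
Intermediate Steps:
$G{\left(f \right)} = 1$
$\frac{-103 + G{\left(1 + 0 \right)}}{v - 20} = \frac{-103 + 1}{-33 - 20} = - \frac{102}{-53} = \left(-102\right) \left(- \frac{1}{53}\right) = \frac{102}{53}$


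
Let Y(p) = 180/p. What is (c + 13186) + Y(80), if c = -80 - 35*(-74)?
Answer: 62793/4 ≈ 15698.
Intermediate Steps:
c = 2510 (c = -80 + 2590 = 2510)
(c + 13186) + Y(80) = (2510 + 13186) + 180/80 = 15696 + 180*(1/80) = 15696 + 9/4 = 62793/4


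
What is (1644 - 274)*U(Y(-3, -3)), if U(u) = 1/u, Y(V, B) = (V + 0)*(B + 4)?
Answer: -1370/3 ≈ -456.67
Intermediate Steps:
Y(V, B) = V*(4 + B)
(1644 - 274)*U(Y(-3, -3)) = (1644 - 274)/((-3*(4 - 3))) = 1370/((-3*1)) = 1370/(-3) = 1370*(-⅓) = -1370/3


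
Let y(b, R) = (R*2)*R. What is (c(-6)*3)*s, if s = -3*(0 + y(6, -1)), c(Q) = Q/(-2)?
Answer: -54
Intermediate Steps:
y(b, R) = 2*R² (y(b, R) = (2*R)*R = 2*R²)
c(Q) = -Q/2 (c(Q) = Q*(-½) = -Q/2)
s = -6 (s = -3*(0 + 2*(-1)²) = -3*(0 + 2*1) = -3*(0 + 2) = -3*2 = -6)
(c(-6)*3)*s = (-½*(-6)*3)*(-6) = (3*3)*(-6) = 9*(-6) = -54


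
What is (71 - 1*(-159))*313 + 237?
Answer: 72227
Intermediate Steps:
(71 - 1*(-159))*313 + 237 = (71 + 159)*313 + 237 = 230*313 + 237 = 71990 + 237 = 72227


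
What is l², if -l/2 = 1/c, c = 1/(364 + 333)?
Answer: 1943236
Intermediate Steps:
c = 1/697 ≈ 0.0014347
l = -1394 (l = -2/1/697 = -2*697 = -1394)
l² = (-1394)² = 1943236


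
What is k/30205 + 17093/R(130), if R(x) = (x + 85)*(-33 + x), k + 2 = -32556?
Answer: -6508121/25197011 ≈ -0.25829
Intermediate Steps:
k = -32558 (k = -2 - 32556 = -32558)
R(x) = (-33 + x)*(85 + x) (R(x) = (85 + x)*(-33 + x) = (-33 + x)*(85 + x))
k/30205 + 17093/R(130) = -32558/30205 + 17093/(-2805 + 130² + 52*130) = -32558*1/30205 + 17093/(-2805 + 16900 + 6760) = -32558/30205 + 17093/20855 = -6508121/25197011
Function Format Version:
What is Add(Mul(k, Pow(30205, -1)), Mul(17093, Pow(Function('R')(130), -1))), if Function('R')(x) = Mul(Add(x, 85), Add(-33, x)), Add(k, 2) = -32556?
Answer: Rational(-6508121, 25197011) ≈ -0.25829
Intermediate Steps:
k = -32558 (k = Add(-2, -32556) = -32558)
Function('R')(x) = Mul(Add(-33, x), Add(85, x)) (Function('R')(x) = Mul(Add(85, x), Add(-33, x)) = Mul(Add(-33, x), Add(85, x)))
Add(Mul(k, Pow(30205, -1)), Mul(17093, Pow(Function('R')(130), -1))) = Add(Mul(-32558, Pow(30205, -1)), Mul(17093, Pow(Add(-2805, Pow(130, 2), Mul(52, 130)), -1))) = Add(Mul(-32558, Rational(1, 30205)), Mul(17093, Pow(Add(-2805, 16900, 6760), -1))) = Add(Rational(-32558, 30205), Mul(17093, Pow(20855, -1))) = Add(Rational(-32558, 30205), Mul(17093, Rational(1, 20855))) = Add(Rational(-32558, 30205), Rational(17093, 20855)) = Rational(-6508121, 25197011)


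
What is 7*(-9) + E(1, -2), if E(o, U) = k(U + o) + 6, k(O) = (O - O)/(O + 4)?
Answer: -57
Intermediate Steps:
k(O) = 0 (k(O) = 0/(4 + O) = 0)
E(o, U) = 6 (E(o, U) = 0 + 6 = 6)
7*(-9) + E(1, -2) = 7*(-9) + 6 = -63 + 6 = -57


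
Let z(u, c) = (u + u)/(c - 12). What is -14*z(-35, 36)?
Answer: 245/6 ≈ 40.833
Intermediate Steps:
z(u, c) = 2*u/(-12 + c) (z(u, c) = (2*u)/(-12 + c) = 2*u/(-12 + c))
-14*z(-35, 36) = -28*(-35)/(-12 + 36) = -28*(-35)/24 = -14*(-35/12) = 245/6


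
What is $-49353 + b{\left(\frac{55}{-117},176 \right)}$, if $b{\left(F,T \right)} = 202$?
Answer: $-49151$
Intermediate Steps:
$-49353 + b{\left(\frac{55}{-117},176 \right)} = -49353 + 202 = -49151$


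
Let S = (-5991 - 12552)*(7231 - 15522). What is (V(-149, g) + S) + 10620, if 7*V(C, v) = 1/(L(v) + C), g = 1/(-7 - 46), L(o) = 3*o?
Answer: 8502410004847/55300 ≈ 1.5375e+8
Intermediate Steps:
S = 153740013 (S = -18543*(-8291) = 153740013)
g = -1/53 (g = 1/(-53) = -1/53 ≈ -0.018868)
V(C, v) = 1/(7*(C + 3*v)) (V(C, v) = 1/(7*(3*v + C)) = 1/(7*(C + 3*v)))
(V(-149, g) + S) + 10620 = (1/(7*(-149 + 3*(-1/53))) + 153740013) + 10620 = (1/(7*(-149 - 3/53)) + 153740013) + 10620 = (1/(7*(-7900/53)) + 153740013) + 10620 = ((⅐)*(-53/7900) + 153740013) + 10620 = (-53/55300 + 153740013) + 10620 = 8501822718847/55300 + 10620 = 8502410004847/55300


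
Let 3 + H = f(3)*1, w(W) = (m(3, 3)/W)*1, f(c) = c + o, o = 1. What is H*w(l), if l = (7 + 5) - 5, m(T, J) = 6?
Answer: 6/7 ≈ 0.85714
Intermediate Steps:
f(c) = 1 + c (f(c) = c + 1 = 1 + c)
l = 7 (l = 12 - 5 = 7)
w(W) = 6/W (w(W) = (6/W)*1 = 6/W)
H = 1 (H = -3 + (1 + 3)*1 = -3 + 4*1 = -3 + 4 = 1)
H*w(l) = 1*(6/7) = 6/7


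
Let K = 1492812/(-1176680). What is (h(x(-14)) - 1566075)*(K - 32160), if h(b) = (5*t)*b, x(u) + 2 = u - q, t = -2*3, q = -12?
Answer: 128828808447651/2558 ≈ 5.0363e+10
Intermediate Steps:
t = -6
x(u) = 10 + u (x(u) = -2 + (u - 1*(-12)) = -2 + (u + 12) = -2 + (12 + u) = 10 + u)
K = -373203/294170 (K = 1492812*(-1/1176680) = -373203/294170 ≈ -1.2687)
h(b) = -30*b (h(b) = (5*(-6))*b = -30*b)
(h(x(-14)) - 1566075)*(K - 32160) = (-30*(10 - 14) - 1566075)*(-373203/294170 - 32160) = (-30*(-4) - 1566075)*(-9460880403/294170) = (120 - 1566075)*(-9460880403/294170) = -1565955*(-9460880403/294170) = 128828808447651/2558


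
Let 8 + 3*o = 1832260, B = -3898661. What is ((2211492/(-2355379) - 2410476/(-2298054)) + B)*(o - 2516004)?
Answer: 6700974563556876152590800/902131355411 ≈ 7.4279e+12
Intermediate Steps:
o = 1832252/3 (o = -8/3 + (⅓)*1832260 = -8/3 + 1832260/3 = 1832252/3 ≈ 6.1075e+5)
((2211492/(-2355379) - 2410476/(-2298054)) + B)*(o - 2516004) = ((2211492/(-2355379) - 2410476/(-2298054)) - 3898661)*(1832252/3 - 2516004) = ((2211492*(-1/2355379) - 2410476*(-1/2298054)) - 3898661)*(-5715760/3) = ((-2211492/2355379 + 401746/383009) - 3898661)*(-5715760/3) = (99242752306/902131355411 - 3898661)*(-5715760/3) = -3517104232975252365/902131355411*(-5715760/3) = 6700974563556876152590800/902131355411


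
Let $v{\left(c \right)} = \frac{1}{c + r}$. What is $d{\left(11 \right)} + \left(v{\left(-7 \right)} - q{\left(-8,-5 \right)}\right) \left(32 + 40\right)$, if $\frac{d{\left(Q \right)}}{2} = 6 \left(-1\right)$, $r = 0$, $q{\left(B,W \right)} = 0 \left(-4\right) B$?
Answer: $- \frac{156}{7} \approx -22.286$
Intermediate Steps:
$q{\left(B,W \right)} = 0$ ($q{\left(B,W \right)} = 0 B = 0$)
$v{\left(c \right)} = \frac{1}{c}$ ($v{\left(c \right)} = \frac{1}{c + 0} = \frac{1}{c}$)
$d{\left(Q \right)} = -12$ ($d{\left(Q \right)} = 2 \cdot 6 \left(-1\right) = 2 \left(-6\right) = -12$)
$d{\left(11 \right)} + \left(v{\left(-7 \right)} - q{\left(-8,-5 \right)}\right) \left(32 + 40\right) = -12 + \left(\frac{1}{-7} - 0\right) \left(32 + 40\right) = -12 + \left(- \frac{1}{7} + 0\right) 72 = -12 - \frac{72}{7} = - \frac{156}{7}$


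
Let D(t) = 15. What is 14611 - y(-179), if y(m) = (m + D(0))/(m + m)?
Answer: 2615287/179 ≈ 14611.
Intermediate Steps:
y(m) = (15 + m)/(2*m) (y(m) = (m + 15)/(m + m) = (15 + m)/((2*m)) = (15 + m)*(1/(2*m)) = (15 + m)/(2*m))
14611 - y(-179) = 14611 - (15 - 179)/(2*(-179)) = 14611 - (-1)*(-164)/(2*179) = 14611 - 1*82/179 = 14611 - 82/179 = 2615287/179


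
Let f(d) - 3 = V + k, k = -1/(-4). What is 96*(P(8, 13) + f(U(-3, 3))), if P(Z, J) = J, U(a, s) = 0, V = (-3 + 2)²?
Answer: 1656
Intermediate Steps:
k = ¼ (k = -1*(-¼) = ¼ ≈ 0.25000)
V = 1 (V = (-1)² = 1)
f(d) = 17/4 (f(d) = 3 + (1 + ¼) = 3 + 5/4 = 17/4)
96*(P(8, 13) + f(U(-3, 3))) = 96*(13 + 17/4) = 96*(69/4) = 1656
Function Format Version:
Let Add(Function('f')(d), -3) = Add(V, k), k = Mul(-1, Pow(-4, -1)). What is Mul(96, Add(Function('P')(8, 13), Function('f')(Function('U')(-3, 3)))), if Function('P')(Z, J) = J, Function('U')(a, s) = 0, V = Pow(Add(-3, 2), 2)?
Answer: 1656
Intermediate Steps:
k = Rational(1, 4) (k = Mul(-1, Rational(-1, 4)) = Rational(1, 4) ≈ 0.25000)
V = 1 (V = Pow(-1, 2) = 1)
Function('f')(d) = Rational(17, 4) (Function('f')(d) = Add(3, Add(1, Rational(1, 4))) = Add(3, Rational(5, 4)) = Rational(17, 4))
Mul(96, Add(Function('P')(8, 13), Function('f')(Function('U')(-3, 3)))) = Mul(96, Add(13, Rational(17, 4))) = Mul(96, Rational(69, 4)) = 1656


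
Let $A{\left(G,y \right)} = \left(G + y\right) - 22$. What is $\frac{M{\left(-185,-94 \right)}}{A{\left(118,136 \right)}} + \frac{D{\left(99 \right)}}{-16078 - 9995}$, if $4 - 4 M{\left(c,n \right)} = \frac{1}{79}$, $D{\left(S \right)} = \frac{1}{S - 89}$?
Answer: $\frac{41028319}{9557318880} \approx 0.0042929$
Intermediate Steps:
$D{\left(S \right)} = \frac{1}{-89 + S}$
$A{\left(G,y \right)} = -22 + G + y$
$M{\left(c,n \right)} = \frac{315}{316}$ ($M{\left(c,n \right)} = 1 - \frac{1}{4 \cdot 79} = 1 - \frac{1}{316} = \frac{315}{316}$)
$\frac{M{\left(-185,-94 \right)}}{A{\left(118,136 \right)}} + \frac{D{\left(99 \right)}}{-16078 - 9995} = \frac{315}{316 \left(-22 + 118 + 136\right)} + \frac{1}{\left(-89 + 99\right) \left(-16078 - 9995\right)} = \frac{315}{316 \cdot 232} + \frac{1}{10 \left(-26073\right)} = \frac{315}{316} \cdot \frac{1}{232} + \frac{1}{10} \left(- \frac{1}{26073}\right) = \frac{315}{73312} - \frac{1}{260730} = \frac{41028319}{9557318880}$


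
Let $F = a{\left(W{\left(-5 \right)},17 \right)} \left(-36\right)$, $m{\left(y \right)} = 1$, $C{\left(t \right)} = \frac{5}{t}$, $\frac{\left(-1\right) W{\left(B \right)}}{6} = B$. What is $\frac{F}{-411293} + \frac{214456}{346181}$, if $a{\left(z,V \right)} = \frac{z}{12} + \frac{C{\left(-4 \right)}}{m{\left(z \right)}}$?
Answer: $\frac{8019984523}{12943802003} \approx 0.6196$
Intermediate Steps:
$W{\left(B \right)} = - 6 B$
$a{\left(z,V \right)} = - \frac{5}{4} + \frac{z}{12}$ ($a{\left(z,V \right)} = \frac{z}{12} + \frac{5 \frac{1}{-4}}{1} = z \frac{1}{12} + 5 \left(- \frac{1}{4}\right) 1 = \frac{z}{12} - \frac{5}{4} = - \frac{5}{4} + \frac{z}{12}$)
$F = -45$ ($F = \left(- \frac{5}{4} + \frac{\left(-6\right) \left(-5\right)}{12}\right) \left(-36\right) = \left(- \frac{5}{4} + \frac{1}{12} \cdot 30\right) \left(-36\right) = \left(- \frac{5}{4} + \frac{5}{2}\right) \left(-36\right) = \frac{5}{4} \left(-36\right) = -45$)
$\frac{F}{-411293} + \frac{214456}{346181} = - \frac{45}{-411293} + \frac{214456}{346181} = \left(-45\right) \left(- \frac{1}{411293}\right) + 214456 \cdot \frac{1}{346181} = \frac{45}{411293} + \frac{19496}{31471} = \frac{8019984523}{12943802003}$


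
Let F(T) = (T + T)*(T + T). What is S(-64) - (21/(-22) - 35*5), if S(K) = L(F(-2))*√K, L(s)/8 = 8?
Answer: 3871/22 + 512*I ≈ 175.95 + 512.0*I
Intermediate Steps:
F(T) = 4*T² (F(T) = (2*T)*(2*T) = 4*T²)
L(s) = 64 (L(s) = 8*8 = 64)
S(K) = 64*√K
S(-64) - (21/(-22) - 35*5) = 64*√(-64) - (21/(-22) - 35*5) = 64*(8*I) - (21*(-1/22) - 175) = 512*I - (-21/22 - 175) = 512*I - 1*(-3871/22) = 512*I + 3871/22 = 3871/22 + 512*I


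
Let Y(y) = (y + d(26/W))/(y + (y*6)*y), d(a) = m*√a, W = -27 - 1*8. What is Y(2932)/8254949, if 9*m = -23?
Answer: 1/145229317757 - 23*I*√910/134130893294010060 ≈ 6.8857e-12 - 5.1727e-15*I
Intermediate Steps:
m = -23/9 (m = (⅑)*(-23) = -23/9 ≈ -2.5556)
W = -35 (W = -27 - 8 = -35)
d(a) = -23*√a/9
Y(y) = (y - 23*I*√910/315)/(y + 6*y²) (Y(y) = (y - 23*√26*(I*√35/35)/9)/(y + (y*6)*y) = (y - 23*I*√910/35/9)/(y + (6*y)*y) = (y - 23*I*√910/315)/(y + 6*y²))
Y(2932)/8254949 = ((2932 - 23*I*√910/315)/(2932*(1 + 6*2932)))/8254949 = ((2932 - 23*I*√910/315)/(2932*(1 + 17592)))*(1/8254949) = ((1/2932)*(2932 - 23*I*√910/315)/17593)*(1/8254949) = ((1/2932)*(1/17593)*(2932 - 23*I*√910/315))*(1/8254949) = (1/17593 - 23*I*√910/16248542940)*(1/8254949) = 1/145229317757 - 23*I*√910/134130893294010060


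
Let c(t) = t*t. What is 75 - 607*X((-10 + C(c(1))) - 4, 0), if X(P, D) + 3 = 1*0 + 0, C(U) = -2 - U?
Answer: 1896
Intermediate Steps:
c(t) = t²
X(P, D) = -3 (X(P, D) = -3 + (1*0 + 0) = -3 + (0 + 0) = -3 + 0 = -3)
75 - 607*X((-10 + C(c(1))) - 4, 0) = 75 - 607*(-3) = 75 + 1821 = 1896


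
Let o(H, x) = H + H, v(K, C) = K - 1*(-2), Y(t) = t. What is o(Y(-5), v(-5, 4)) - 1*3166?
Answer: -3176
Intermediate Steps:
v(K, C) = 2 + K (v(K, C) = K + 2 = 2 + K)
o(H, x) = 2*H
o(Y(-5), v(-5, 4)) - 1*3166 = 2*(-5) - 1*3166 = -10 - 3166 = -3176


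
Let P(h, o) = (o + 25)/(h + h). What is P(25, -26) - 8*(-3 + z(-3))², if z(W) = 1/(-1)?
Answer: -6401/50 ≈ -128.02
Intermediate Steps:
z(W) = -1
P(h, o) = (25 + o)/(2*h) (P(h, o) = (25 + o)/((2*h)) = (25 + o)*(1/(2*h)) = (25 + o)/(2*h))
P(25, -26) - 8*(-3 + z(-3))² = (½)*(25 - 26)/25 - 8*(-3 - 1)² = (½)*(1/25)*(-1) - 8*(-4)² = -1/50 - 8*16 = -1/50 - 128 = -6401/50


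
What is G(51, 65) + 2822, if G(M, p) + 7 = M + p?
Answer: 2931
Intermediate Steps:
G(M, p) = -7 + M + p (G(M, p) = -7 + (M + p) = -7 + M + p)
G(51, 65) + 2822 = (-7 + 51 + 65) + 2822 = 109 + 2822 = 2931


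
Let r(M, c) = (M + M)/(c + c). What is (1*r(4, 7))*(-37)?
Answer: -148/7 ≈ -21.143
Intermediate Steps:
r(M, c) = M/c (r(M, c) = (2*M)/((2*c)) = (2*M)*(1/(2*c)) = M/c)
(1*r(4, 7))*(-37) = (1*(4/7))*(-37) = (4/7)*(-37) = -148/7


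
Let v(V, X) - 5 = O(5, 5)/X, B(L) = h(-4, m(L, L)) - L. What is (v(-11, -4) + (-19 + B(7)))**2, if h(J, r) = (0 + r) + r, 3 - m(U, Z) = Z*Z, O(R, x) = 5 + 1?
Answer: 52441/4 ≈ 13110.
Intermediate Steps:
O(R, x) = 6
m(U, Z) = 3 - Z**2 (m(U, Z) = 3 - Z*Z = 3 - Z**2)
h(J, r) = 2*r (h(J, r) = r + r = 2*r)
B(L) = 6 - L - 2*L**2 (B(L) = 2*(3 - L**2) - L = (6 - 2*L**2) - L = 6 - L - 2*L**2)
v(V, X) = 5 + 6/X
(v(-11, -4) + (-19 + B(7)))**2 = ((5 + 6/(-4)) + (-19 + (6 - 1*7 - 2*7**2)))**2 = ((5 + 6*(-1/4)) + (-19 + (6 - 7 - 2*49)))**2 = ((5 - 3/2) + (-19 + (6 - 7 - 98)))**2 = (7/2 + (-19 - 99))**2 = (7/2 - 118)**2 = (-229/2)**2 = 52441/4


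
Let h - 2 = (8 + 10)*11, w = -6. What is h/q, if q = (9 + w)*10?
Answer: 20/3 ≈ 6.6667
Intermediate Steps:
q = 30 (q = (9 - 6)*10 = 3*10 = 30)
h = 200 (h = 2 + (8 + 10)*11 = 2 + 18*11 = 2 + 198 = 200)
h/q = 200/30 = 200*(1/30) = 20/3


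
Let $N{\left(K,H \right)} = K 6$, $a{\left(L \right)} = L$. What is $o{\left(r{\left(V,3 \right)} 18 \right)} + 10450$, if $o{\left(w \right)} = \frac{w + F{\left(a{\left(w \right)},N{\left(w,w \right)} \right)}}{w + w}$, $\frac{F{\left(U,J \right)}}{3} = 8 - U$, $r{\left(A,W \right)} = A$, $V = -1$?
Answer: $\frac{31345}{3} \approx 10448.0$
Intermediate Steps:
$N{\left(K,H \right)} = 6 K$
$F{\left(U,J \right)} = 24 - 3 U$ ($F{\left(U,J \right)} = 3 \left(8 - U\right) = 24 - 3 U$)
$o{\left(w \right)} = \frac{24 - 2 w}{2 w}$ ($o{\left(w \right)} = \frac{w - \left(-24 + 3 w\right)}{w + w} = \frac{24 - 2 w}{2 w}$)
$o{\left(r{\left(V,3 \right)} 18 \right)} + 10450 = \frac{12 - \left(-1\right) 18}{\left(-1\right) 18} + 10450 = \frac{12 - -18}{-18} + 10450 = - \frac{12 + 18}{18} + 10450 = \left(- \frac{1}{18}\right) 30 + 10450 = - \frac{5}{3} + 10450 = \frac{31345}{3}$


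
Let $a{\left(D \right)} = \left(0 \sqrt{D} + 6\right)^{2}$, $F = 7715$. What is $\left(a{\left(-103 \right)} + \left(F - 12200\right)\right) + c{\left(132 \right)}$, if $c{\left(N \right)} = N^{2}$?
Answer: $12975$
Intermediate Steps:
$a{\left(D \right)} = 36$ ($a{\left(D \right)} = \left(0 + 6\right)^{2} = 6^{2} = 36$)
$\left(a{\left(-103 \right)} + \left(F - 12200\right)\right) + c{\left(132 \right)} = \left(36 + \left(7715 - 12200\right)\right) + 132^{2} = \left(36 - 4485\right) + 17424 = -4449 + 17424 = 12975$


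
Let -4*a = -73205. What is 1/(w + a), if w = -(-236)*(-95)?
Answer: -4/16475 ≈ -0.00024279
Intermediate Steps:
a = 73205/4 (a = -¼*(-73205) = 73205/4 ≈ 18301.)
w = -22420 (w = -236*95 = -22420)
1/(w + a) = 1/(-22420 + 73205/4) = 1/(-16475/4) = -4/16475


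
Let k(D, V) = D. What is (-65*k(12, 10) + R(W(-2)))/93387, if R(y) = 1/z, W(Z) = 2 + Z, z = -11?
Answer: -8581/1027257 ≈ -0.0083533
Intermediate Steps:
R(y) = -1/11 (R(y) = 1/(-11) = -1/11)
(-65*k(12, 10) + R(W(-2)))/93387 = (-65*12 - 1/11)/93387 = (-780 - 1/11)*(1/93387) = -8581/11*1/93387 = -8581/1027257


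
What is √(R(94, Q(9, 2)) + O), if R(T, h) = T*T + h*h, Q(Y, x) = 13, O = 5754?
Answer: √14759 ≈ 121.49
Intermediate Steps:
R(T, h) = T² + h²
√(R(94, Q(9, 2)) + O) = √((94² + 13²) + 5754) = √((8836 + 169) + 5754) = √(9005 + 5754) = √14759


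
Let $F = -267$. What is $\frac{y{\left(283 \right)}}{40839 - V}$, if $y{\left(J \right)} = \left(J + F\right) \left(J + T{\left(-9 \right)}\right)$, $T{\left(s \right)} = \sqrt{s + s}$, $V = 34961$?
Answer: $\frac{2264}{2939} + \frac{24 i \sqrt{2}}{2939} \approx 0.77033 + 0.011549 i$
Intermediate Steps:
$T{\left(s \right)} = \sqrt{2} \sqrt{s}$ ($T{\left(s \right)} = \sqrt{2 s} = \sqrt{2} \sqrt{s}$)
$y{\left(J \right)} = \left(-267 + J\right) \left(J + 3 i \sqrt{2}\right)$ ($y{\left(J \right)} = \left(J - 267\right) \left(J + \sqrt{2} \sqrt{-9}\right) = \left(-267 + J\right) \left(J + \sqrt{2} \cdot 3 i\right) = \left(-267 + J\right) \left(J + 3 i \sqrt{2}\right)$)
$\frac{y{\left(283 \right)}}{40839 - V} = \frac{283^{2} - 75561 - 801 i \sqrt{2} + 3 i 283 \sqrt{2}}{40839 - 34961} = \frac{80089 - 75561 - 801 i \sqrt{2} + 849 i \sqrt{2}}{40839 - 34961} = \frac{4528 + 48 i \sqrt{2}}{5878} = \left(4528 + 48 i \sqrt{2}\right) \frac{1}{5878} = \frac{2264}{2939} + \frac{24 i \sqrt{2}}{2939}$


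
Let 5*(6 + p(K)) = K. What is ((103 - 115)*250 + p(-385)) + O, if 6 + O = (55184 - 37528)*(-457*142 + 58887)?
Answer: -106062681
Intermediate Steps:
O = -106059598 (O = -6 + (55184 - 37528)*(-457*142 + 58887) = -6 + 17656*(-64894 + 58887) = -6 + 17656*(-6007) = -6 - 106059592 = -106059598)
p(K) = -6 + K/5
((103 - 115)*250 + p(-385)) + O = ((103 - 115)*250 + (-6 + (⅕)*(-385))) - 106059598 = (-12*250 + (-6 - 77)) - 106059598 = (-3000 - 83) - 106059598 = -3083 - 106059598 = -106062681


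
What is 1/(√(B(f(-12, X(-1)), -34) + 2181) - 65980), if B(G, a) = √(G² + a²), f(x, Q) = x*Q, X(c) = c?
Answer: -1/(65980 - √(2181 + 10*√13)) ≈ -1.5167e-5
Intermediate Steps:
f(x, Q) = Q*x
1/(√(B(f(-12, X(-1)), -34) + 2181) - 65980) = 1/(√(√((-1*(-12))² + (-34)²) + 2181) - 65980) = 1/(√(√(12² + 1156) + 2181) - 65980) = 1/(√(√(144 + 1156) + 2181) - 65980) = 1/(√(√1300 + 2181) - 65980) = 1/(√(10*√13 + 2181) - 65980) = 1/(√(2181 + 10*√13) - 65980) = 1/(-65980 + √(2181 + 10*√13))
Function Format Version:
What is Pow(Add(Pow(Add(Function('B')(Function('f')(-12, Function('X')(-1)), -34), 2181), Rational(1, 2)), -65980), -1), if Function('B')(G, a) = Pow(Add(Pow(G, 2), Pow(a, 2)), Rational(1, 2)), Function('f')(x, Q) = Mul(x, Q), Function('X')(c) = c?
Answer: Mul(-1, Pow(Add(65980, Mul(-1, Pow(Add(2181, Mul(10, Pow(13, Rational(1, 2)))), Rational(1, 2)))), -1)) ≈ -1.5167e-5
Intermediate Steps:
Function('f')(x, Q) = Mul(Q, x)
Pow(Add(Pow(Add(Function('B')(Function('f')(-12, Function('X')(-1)), -34), 2181), Rational(1, 2)), -65980), -1) = Pow(Add(Pow(Add(Pow(Add(Pow(Mul(-1, -12), 2), Pow(-34, 2)), Rational(1, 2)), 2181), Rational(1, 2)), -65980), -1) = Pow(Add(Pow(Add(Pow(Add(Pow(12, 2), 1156), Rational(1, 2)), 2181), Rational(1, 2)), -65980), -1) = Pow(Add(Pow(Add(Pow(Add(144, 1156), Rational(1, 2)), 2181), Rational(1, 2)), -65980), -1) = Pow(Add(Pow(Add(Pow(1300, Rational(1, 2)), 2181), Rational(1, 2)), -65980), -1) = Pow(Add(Pow(Add(Mul(10, Pow(13, Rational(1, 2))), 2181), Rational(1, 2)), -65980), -1) = Pow(Add(Pow(Add(2181, Mul(10, Pow(13, Rational(1, 2)))), Rational(1, 2)), -65980), -1) = Pow(Add(-65980, Pow(Add(2181, Mul(10, Pow(13, Rational(1, 2)))), Rational(1, 2))), -1)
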